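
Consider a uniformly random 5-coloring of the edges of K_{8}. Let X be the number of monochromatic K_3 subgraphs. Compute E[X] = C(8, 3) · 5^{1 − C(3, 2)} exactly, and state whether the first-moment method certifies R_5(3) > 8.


E[X] = C(8, 3) · 5^{1 − 3} = 56 · 5^{−2} = 56/25.
As a reduced fraction: E[X] = 56/25 ≈ 2.240000.
Is E[X] < 1? NO.
Since E[X] ≥ 1, the first-moment bound is inconclusive at n = 8; it does NOT by itself certify R_5(3) > 8.

E[X] = 56/25 ≈ 2.240000; E[X] ≥ 1; first-moment method inconclusive here.


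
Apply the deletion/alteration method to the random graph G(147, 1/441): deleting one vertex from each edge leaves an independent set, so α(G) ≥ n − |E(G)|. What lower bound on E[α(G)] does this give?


E[|E(G)|] = C(147, 2)·p = 10731 · (1/441) = 73/3.
E[α(G)] ≥ n − E[|E(G)|] = 147 − 73/3 = 368/3.
Numerically: ≈ 122.6667.
(This is only a lower bound; the true E[α(G)] may be larger.)

E[α(G)] ≥ 368/3 ≈ 122.6667.


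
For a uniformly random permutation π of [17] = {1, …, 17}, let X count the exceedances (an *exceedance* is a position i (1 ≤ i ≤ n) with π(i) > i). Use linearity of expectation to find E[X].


Write X = Σ_{i=1}^{17} X_i, where X_i = 1_{π(i) > i}.
For each fixed i, π(i) is uniform over {1, …, 17} (marginal of a uniform permutation), so P[π(i) > i] = (n − i)/n. Summing: Σ_{i=1}^{17} (n − i)/n = (0 + 1 + … + 16)/17 = 17(17 − 1)/(2·17) = (17 − 1)/2.
Hence E[X] = Σ_{i=1}^{17} (17 − i)/17 = 8 ≈ 8.0000.

E[X] = 8 = 8.0000.


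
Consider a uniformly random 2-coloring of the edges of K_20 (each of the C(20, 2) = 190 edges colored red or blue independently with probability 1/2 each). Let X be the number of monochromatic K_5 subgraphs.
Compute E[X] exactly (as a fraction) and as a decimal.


Let X = Σ_S X_S over the C(20, 5) = 15504 subsets S of size 5, where X_S = 1 if the K_5 on S is monochromatic.
For a fixed S, the K_5 on S has C(5, 2) = 10 edges. P[all 10 edges red] = (1/2)^10, and likewise for blue, so P[monochromatic] = 2·(1/2)^10 = 2^{1 − 10} = 1/512.
Summing: E[X] = C(20, 5) · 2^{1 − 10} = 15504 · 1/512 = 969/32.
Numerically: E[X] ≈ 30.281250.

E[X] = C(20,5)·2^(1−C(5,2)) = 969/32 ≈ 30.281250.


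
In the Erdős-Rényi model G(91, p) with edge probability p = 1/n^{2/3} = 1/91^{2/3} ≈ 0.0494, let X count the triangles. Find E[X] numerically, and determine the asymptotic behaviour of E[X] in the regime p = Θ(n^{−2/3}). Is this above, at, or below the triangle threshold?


Number of potential triangles: C(91, 3) = 121485.
Each occurs with probability p³ ≈ (0.0494)³ ≈ 1.20758e-04.
By linearity: E[X] = C(91, 3)·p³ ≈ 121485 · 1.20758e-04 ≈ 14.670.
Since α = 2/3 < 1, p = c/n^{2/3} ≫ 1/n is above the triangle threshold p ~ 1/n. Asymptotically E[X] ~ (c³/6)·n^{3(1−α)} = (1³/6)·n^{1} → ∞; triangles are abundant w.h.p.

E[X] ≈ 14.670; in regime p = Θ(1/n^{2/3}) E[X] diverges (above the triangle threshold p ~ 1/n).


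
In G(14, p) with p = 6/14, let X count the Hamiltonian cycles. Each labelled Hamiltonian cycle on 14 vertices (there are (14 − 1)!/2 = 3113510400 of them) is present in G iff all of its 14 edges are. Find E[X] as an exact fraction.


K_14 has (14 − 1)!/2 = 3113510400 labelled Hamiltonian cycles.
For each such Hamiltonian cycle H, let X_H = 1 if all 14 edges of H are present in G. Then P[X_H = 1] = p^{14} = (3/7)^{14} = 4782969/678223072849.
By linearity: E[X] = Σ_H E[X_H] = 3113510400 · p^{14} = 3113510400 · 4782969/678223072849 = 2127403389196800/96889010407.
Numerically: E[X] ≈ 2.2e+04.

E[X] = 3113510400 · (3/7)^{14} = 2127403389196800/96889010407 ≈ 2.2e+04.


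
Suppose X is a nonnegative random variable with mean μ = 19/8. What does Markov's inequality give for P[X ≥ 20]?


μ = E[X] = 19/8, a = 20.
Markov: P[X ≥ 20] ≤ μ/a = (19/8)/20 = 19/160.
Numerically: ≈ 0.119.
(Since a = 20 > μ = 2.375, the bound 19/160 is < 1 and informative.)

P[X ≥ 20] ≤ 19/160 ≈ 0.119.


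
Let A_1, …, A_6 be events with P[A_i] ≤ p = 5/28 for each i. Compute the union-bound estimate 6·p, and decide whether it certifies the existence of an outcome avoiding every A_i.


Union bound: P[∪_{i=1}^{6} A_i] ≤ Σ_i P[A_i] ≤ 6·p = 6·(5/28) = 15/14.
Numerically: 15/14 ≈ 1.07143.
Is 15/14 < 1? NO.
Since the bound 15/14 is ≥ 1, the union bound is uninformative here; it does NOT by itself certify existence.

6·p = 15/14 ≈ 1.07143; existence NOT certified by the union bound.


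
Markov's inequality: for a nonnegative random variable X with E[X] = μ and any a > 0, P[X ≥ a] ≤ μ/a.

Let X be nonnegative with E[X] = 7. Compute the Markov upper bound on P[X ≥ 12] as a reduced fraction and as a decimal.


μ = E[X] = 7, a = 12.
Markov: P[X ≥ 12] ≤ μ/a = (7)/12 = 7/12.
Numerically: ≈ 0.583.
(Since a = 12 > μ = 7.000, the bound 7/12 is < 1 and informative.)

P[X ≥ 12] ≤ 7/12 ≈ 0.583.


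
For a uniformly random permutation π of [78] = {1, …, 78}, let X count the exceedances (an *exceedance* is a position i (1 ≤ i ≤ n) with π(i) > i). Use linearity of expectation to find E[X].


Write X = Σ_{i=1}^{78} X_i, where X_i = 1_{π(i) > i}.
For each fixed i, π(i) is uniform over {1, …, 78} (marginal of a uniform permutation), so P[π(i) > i] = (n − i)/n. Summing: Σ_{i=1}^{78} (n − i)/n = (0 + 1 + … + 77)/78 = 78(78 − 1)/(2·78) = (78 − 1)/2.
Hence E[X] = Σ_{i=1}^{78} (78 − i)/78 = 77/2 ≈ 38.500.

E[X] = 77/2 = 38.500.


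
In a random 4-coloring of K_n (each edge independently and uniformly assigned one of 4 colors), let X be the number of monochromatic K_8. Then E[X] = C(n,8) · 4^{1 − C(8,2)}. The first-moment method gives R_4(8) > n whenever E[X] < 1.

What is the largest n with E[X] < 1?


We need C(n, 8) · 4^{1 − 28} < 1, i.e. C(n, 8) < 4^{28 − 1} = 18014398509481984.
Check values of n near the boundary:
  n = 407: C(407, 8) = 17424959239309050; 17424959239309050 < 18014398509481984? YES
  n = 408: C(408, 8) = 17773458424095231; 17773458424095231 < 18014398509481984? YES
  n = 409: C(409, 8) = 18128041135797879; 18128041135797879 < 18014398509481984? NO
The largest n with C(n, 8) < 18014398509481984 is n = 408 (where E[X] = 17773458424095231/18014398509481984 ≈ 0.9866). Hence R_4(8) > 408, i.e. R_4(8) ≥ 409.

Largest n = 408; hence R_4(8) > 408.


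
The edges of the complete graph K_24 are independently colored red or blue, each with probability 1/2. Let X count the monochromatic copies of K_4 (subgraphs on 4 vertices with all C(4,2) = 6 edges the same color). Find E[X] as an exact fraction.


Let X = Σ_S X_S over the C(24, 4) = 10626 subsets S of size 4, where X_S = 1 if the K_4 on S is monochromatic.
For a fixed S, the K_4 on S has C(4, 2) = 6 edges. P[all 6 edges red] = (1/2)^6, and likewise for blue, so P[monochromatic] = 2·(1/2)^6 = 2^{1 − 6} = 1/32.
By linearity: E[X] = C(24, 4) · 2^{1 − 6} = 10626 · 1/32 = 5313/16.
Numerically: E[X] ≈ 332.062500.

E[X] = C(24,4)·2^(1−C(4,2)) = 5313/16 ≈ 332.062500.


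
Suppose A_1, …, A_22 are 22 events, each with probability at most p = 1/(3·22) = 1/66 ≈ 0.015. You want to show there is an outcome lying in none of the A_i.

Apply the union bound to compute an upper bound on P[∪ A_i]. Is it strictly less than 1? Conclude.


Union bound: P[∪_{i=1}^{22} A_i] ≤ Σ_i P[A_i] ≤ 22·p = 22·(1/66) = 1/3.
Numerically: 1/3 ≈ 0.333.
Is 1/3 < 1? YES.
Since P[∪ A_i] ≤ 1/3 < 1, the complement has P[∩ A_i^c] ≥ 1 − 1/3 = 2/3 > 0, so some outcome avoids every A_i.

22·p = 1/3 ≈ 0.333; existence CERTIFIED by the union bound.


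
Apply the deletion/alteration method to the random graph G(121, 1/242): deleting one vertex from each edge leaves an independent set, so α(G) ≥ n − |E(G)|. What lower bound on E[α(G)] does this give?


E[|E(G)|] = C(121, 2)·p = 7260 · (1/242) = 30.
E[α(G)] ≥ n − E[|E(G)|] = 121 − 30 = 91.
Numerically: ≈ 91.0000.
(This is only a lower bound; the true E[α(G)] may be larger.)

E[α(G)] ≥ 91 ≈ 91.0000.


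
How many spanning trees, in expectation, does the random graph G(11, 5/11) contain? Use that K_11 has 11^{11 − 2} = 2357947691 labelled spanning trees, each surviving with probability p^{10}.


K_11 has 11^{11 − 2} = 2357947691 labelled spanning trees.
For each such spanning tree H, let X_H = 1 if all 10 edges of H are present in G. Then P[X_H = 1] = p^{10} = (5/11)^{10} = 9765625/25937424601.
By linearity of expectation: E[X] = Σ_H E[X_H] = 2357947691 · p^{10} = 2357947691 · 9765625/25937424601 = 9765625/11.
Numerically: E[X] ≈ 8.8778e+05.

E[X] = 2357947691 · (5/11)^{10} = 9765625/11 ≈ 8.8778e+05.


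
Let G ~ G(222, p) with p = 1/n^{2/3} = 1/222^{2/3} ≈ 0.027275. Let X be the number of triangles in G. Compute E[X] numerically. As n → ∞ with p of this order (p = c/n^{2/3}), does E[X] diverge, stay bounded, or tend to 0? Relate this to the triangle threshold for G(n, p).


Number of potential triangles: C(222, 3) = 1798940.
Each occurs with probability p³ ≈ (0.027275)³ ≈ 2.02905608e-05.
By linearity: E[X] = C(222, 3)·p³ ≈ 1798940 · 2.02905608e-05 ≈ 36.501502.
Since α = 2/3 < 1, p = c/n^{2/3} ≫ 1/n is above the triangle threshold p ~ 1/n. Asymptotically E[X] ~ (c³/6)·n^{3(1−α)} = (1³/6)·n^{1} → ∞; triangles are abundant w.h.p.

E[X] ≈ 36.501502; in regime p = Θ(1/n^{2/3}) E[X] diverges (above the triangle threshold p ~ 1/n).


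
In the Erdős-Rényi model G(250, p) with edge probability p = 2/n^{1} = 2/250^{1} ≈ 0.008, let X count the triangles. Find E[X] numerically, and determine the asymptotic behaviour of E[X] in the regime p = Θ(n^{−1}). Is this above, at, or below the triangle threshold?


Number of potential triangles: C(250, 3) = 2573000.
Each occurs with probability p³ ≈ (0.008)³ ≈ 5.12000000e-07.
By linearity: E[X] = C(250, 3)·p³ ≈ 2573000 · 5.12000000e-07 ≈ 1.317376.
Here α = 1, so p = 2/n is exactly at the triangle threshold p ~ 1/n. Asymptotically E[X] → c³/6 = 2³/6 = 4/3 ≈ 1.333333, a bounded constant. In this regime the triangle count is asymptotically Poisson(c³/6).

E[X] ≈ 1.317376; in regime p = Θ(1/n^{1}) E[X] stays bounded (at the triangle threshold p ~ 1/n).


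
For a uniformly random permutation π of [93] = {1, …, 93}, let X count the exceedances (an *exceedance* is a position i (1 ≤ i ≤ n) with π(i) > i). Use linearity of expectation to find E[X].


Write X = Σ_{i=1}^{93} X_i, where X_i = 1_{π(i) > i}.
For each fixed i, π(i) is uniform over {1, …, 93} (marginal of a uniform permutation), so P[π(i) > i] = (n − i)/n. Summing: Σ_{i=1}^{93} (n − i)/n = (0 + 1 + … + 92)/93 = 93(93 − 1)/(2·93) = (93 − 1)/2.
Hence E[X] = Σ_{i=1}^{93} (93 − i)/93 = 46 ≈ 46.00000.

E[X] = 46 = 46.00000.


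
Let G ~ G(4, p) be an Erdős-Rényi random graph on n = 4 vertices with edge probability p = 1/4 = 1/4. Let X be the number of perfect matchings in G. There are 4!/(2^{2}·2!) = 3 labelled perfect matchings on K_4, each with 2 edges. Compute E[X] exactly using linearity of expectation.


K_4 has 4!/(2^{2}·2!) = 3 labelled perfect matchings.
For each such perfect matching H, let X_H = 1 if all 2 edges of H are present in G. Then P[X_H = 1] = p^{2} = (1/4)^{2} = 1/16.
By linearity: E[X] = Σ_H E[X_H] = 3 · p^{2} = 3 · 1/16 = 3/16.
Numerically: E[X] ≈ 0.1875.

E[X] = 3 · (1/4)^{2} = 3/16 ≈ 0.1875.


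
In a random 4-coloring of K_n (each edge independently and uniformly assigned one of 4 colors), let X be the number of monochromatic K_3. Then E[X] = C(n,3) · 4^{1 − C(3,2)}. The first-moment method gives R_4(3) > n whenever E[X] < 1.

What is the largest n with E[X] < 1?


We need C(n, 3) · 4^{1 − 3} < 1, i.e. C(n, 3) < 4^{3 − 1} = 16.
Check values of n near the boundary:
  n = 3: C(3, 3) = 1; 1 < 16? YES
  n = 4: C(4, 3) = 4; 4 < 16? YES
  n = 5: C(5, 3) = 10; 10 < 16? YES
  n = 6: C(6, 3) = 20; 20 < 16? NO
The largest n with C(n, 3) < 16 is n = 5 (where E[X] = 5/8 ≈ 0.62500). Hence R_4(3) > 5, i.e. R_4(3) ≥ 6.

Largest n = 5; hence R_4(3) > 5.


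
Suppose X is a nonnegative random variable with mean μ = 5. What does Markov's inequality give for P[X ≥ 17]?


μ = E[X] = 5, a = 17.
Markov: P[X ≥ 17] ≤ μ/a = (5)/17 = 5/17.
Numerically: ≈ 0.294118.
(Since a = 17 > μ = 5.000000, the bound 5/17 is < 1 and informative.)

P[X ≥ 17] ≤ 5/17 ≈ 0.294118.


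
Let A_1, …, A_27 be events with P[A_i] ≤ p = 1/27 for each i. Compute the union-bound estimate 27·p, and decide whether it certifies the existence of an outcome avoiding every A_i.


Union bound: P[∪_{i=1}^{27} A_i] ≤ Σ_i P[A_i] ≤ 27·p = 27·(1/27) = 1.
Numerically: 1 ≈ 1.00000.
Is 1 < 1? NO.
Since the bound 1 is ≥ 1, the union bound is uninformative here; it does NOT by itself certify existence.

27·p = 1 ≈ 1.00000; existence NOT certified by the union bound.


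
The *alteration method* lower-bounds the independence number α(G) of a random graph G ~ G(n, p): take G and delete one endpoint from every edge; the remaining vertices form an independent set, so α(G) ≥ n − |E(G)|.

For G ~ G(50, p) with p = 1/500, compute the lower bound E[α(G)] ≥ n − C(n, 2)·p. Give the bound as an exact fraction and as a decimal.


E[|E(G)|] = C(50, 2)·p = 1225 · (1/500) = 49/20.
E[α(G)] ≥ n − E[|E(G)|] = 50 − 49/20 = 951/20.
Numerically: ≈ 47.5500.
(This is only a lower bound; the true E[α(G)] may be larger.)

E[α(G)] ≥ 951/20 ≈ 47.5500.


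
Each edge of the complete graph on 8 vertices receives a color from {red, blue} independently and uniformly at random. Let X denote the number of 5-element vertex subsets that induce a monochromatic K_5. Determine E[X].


Let X = Σ_S X_S over the C(8, 5) = 56 subsets S of size 5, where X_S = 1 if the K_5 on S is monochromatic.
For a fixed S, the K_5 on S has C(5, 2) = 10 edges. P[all 10 edges red] = (1/2)^10, and likewise for blue, so P[monochromatic] = 2·(1/2)^10 = 2^{1 − 10} = 1/512.
By linearity of expectation: E[X] = C(8, 5) · 2^{1 − 10} = 56 · 1/512 = 7/64.
Numerically: E[X] ≈ 0.109375.

E[X] = C(8,5)·2^(1−C(5,2)) = 7/64 ≈ 0.109375.


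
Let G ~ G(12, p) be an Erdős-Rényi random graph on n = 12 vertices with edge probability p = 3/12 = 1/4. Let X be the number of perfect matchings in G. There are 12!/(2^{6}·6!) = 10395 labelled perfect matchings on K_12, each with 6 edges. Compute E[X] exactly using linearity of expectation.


K_12 has 12!/(2^{6}·6!) = 10395 labelled perfect matchings.
For each such perfect matching H, let X_H = 1 if all 6 edges of H are present in G. Then P[X_H = 1] = p^{6} = (1/4)^{6} = 1/4096.
By linearity: E[X] = Σ_H E[X_H] = 10395 · p^{6} = 10395 · 1/4096 = 10395/4096.
Numerically: E[X] ≈ 2.5378.

E[X] = 10395 · (1/4)^{6} = 10395/4096 ≈ 2.5378.


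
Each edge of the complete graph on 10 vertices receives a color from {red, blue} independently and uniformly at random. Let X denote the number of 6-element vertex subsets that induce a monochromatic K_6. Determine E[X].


Let X = Σ_S X_S over the C(10, 6) = 210 subsets S of size 6, where X_S = 1 if the K_6 on S is monochromatic.
For a fixed S, the K_6 on S has C(6, 2) = 15 edges. P[all 15 edges red] = (1/2)^15, and likewise for blue, so P[monochromatic] = 2·(1/2)^15 = 2^{1 − 15} = 1/16384.
By linearity of expectation: E[X] = C(10, 6) · 2^{1 − 15} = 210 · 1/16384 = 105/8192.
Numerically: E[X] ≈ 0.01282.

E[X] = C(10,6)·2^(1−C(6,2)) = 105/8192 ≈ 0.01282.


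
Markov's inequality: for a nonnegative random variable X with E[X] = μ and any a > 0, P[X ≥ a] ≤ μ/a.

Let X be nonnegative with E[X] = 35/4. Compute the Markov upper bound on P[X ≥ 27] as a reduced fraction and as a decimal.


μ = E[X] = 35/4, a = 27.
Markov: P[X ≥ 27] ≤ μ/a = (35/4)/27 = 35/108.
Numerically: ≈ 0.3241.
(Since a = 27 > μ = 8.7500, the bound 35/108 is < 1 and informative.)

P[X ≥ 27] ≤ 35/108 ≈ 0.3241.


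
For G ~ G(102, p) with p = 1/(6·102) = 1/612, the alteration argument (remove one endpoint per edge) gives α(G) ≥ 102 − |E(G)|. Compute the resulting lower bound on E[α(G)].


E[|E(G)|] = C(102, 2)·p = 5151 · (1/612) = 101/12.
E[α(G)] ≥ n − E[|E(G)|] = 102 − 101/12 = 1123/12.
Numerically: ≈ 93.5833.
(This is only a lower bound; the true E[α(G)] may be larger.)

E[α(G)] ≥ 1123/12 ≈ 93.5833.


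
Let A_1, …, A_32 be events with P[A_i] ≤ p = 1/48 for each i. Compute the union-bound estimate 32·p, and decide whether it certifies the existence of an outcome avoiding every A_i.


Union bound: P[∪_{i=1}^{32} A_i] ≤ Σ_i P[A_i] ≤ 32·p = 32·(1/48) = 2/3.
Numerically: 2/3 ≈ 0.6666667.
Is 2/3 < 1? YES.
Since P[∪ A_i] ≤ 2/3 < 1, the complement has P[∩ A_i^c] ≥ 1 − 2/3 = 1/3 > 0, so some outcome avoids every A_i.

32·p = 2/3 ≈ 0.6666667; existence CERTIFIED by the union bound.


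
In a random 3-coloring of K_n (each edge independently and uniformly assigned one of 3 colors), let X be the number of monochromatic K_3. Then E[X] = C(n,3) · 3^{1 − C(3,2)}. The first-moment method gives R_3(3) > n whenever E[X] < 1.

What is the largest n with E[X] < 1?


We need C(n, 3) · 3^{1 − 3} < 1, i.e. C(n, 3) < 3^{3 − 1} = 9.
Check values of n near the boundary:
  n = 3: C(3, 3) = 1; 1 < 9? YES
  n = 4: C(4, 3) = 4; 4 < 9? YES
  n = 5: C(5, 3) = 10; 10 < 9? NO
  n = 6: C(6, 3) = 20; 20 < 9? NO
  n = 7: C(7, 3) = 35; 35 < 9? NO
The largest n with C(n, 3) < 9 is n = 4 (where E[X] = 4/9 ≈ 0.4444444). Hence R_3(3) > 4, i.e. R_3(3) ≥ 5.

Largest n = 4; hence R_3(3) > 4.


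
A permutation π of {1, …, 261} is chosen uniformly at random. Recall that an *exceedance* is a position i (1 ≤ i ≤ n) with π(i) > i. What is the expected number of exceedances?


Write X = Σ_{i=1}^{261} X_i, where X_i = 1_{π(i) > i}.
For each fixed i, π(i) is uniform over {1, …, 261} (marginal of a uniform permutation), so P[π(i) > i] = (n − i)/n. Summing: Σ_{i=1}^{261} (n − i)/n = (0 + 1 + … + 260)/261 = 261(261 − 1)/(2·261) = (261 − 1)/2.
Hence E[X] = Σ_{i=1}^{261} (261 − i)/261 = 130 ≈ 130.00000.

E[X] = 130 = 130.00000.


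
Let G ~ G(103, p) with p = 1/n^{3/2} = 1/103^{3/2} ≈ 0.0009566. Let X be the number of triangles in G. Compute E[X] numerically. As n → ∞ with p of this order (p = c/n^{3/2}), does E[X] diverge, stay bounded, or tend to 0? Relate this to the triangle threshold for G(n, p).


Number of potential triangles: C(103, 3) = 176851.
Each occurs with probability p³ ≈ (0.0009566)³ ≈ 8.754523e-10.
By linearity: E[X] = C(103, 3)·p³ ≈ 176851 · 8.754523e-10 ≈ 0.0002.
Since α = 3/2 > 1, p = c/n^{3/2} = o(1/n) is below the triangle threshold p ~ 1/n. Asymptotically E[X] ~ (c³/6)·n^{3(1−α)} = (1³/6)·n^{-1.5} → 0, so by Markov's inequality G has no triangles w.h.p.

E[X] ≈ 0.0002; in regime p = Θ(1/n^{3/2}) E[X] tends to 0 (below the triangle threshold p ~ 1/n).


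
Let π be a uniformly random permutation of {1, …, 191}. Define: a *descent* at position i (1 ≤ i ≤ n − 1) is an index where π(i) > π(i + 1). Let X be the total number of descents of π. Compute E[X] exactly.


Write X = Σ X_I over i = 1, …, 190, with X_I the indicator of one descent.
There are 190 indicators.
For each fixed i, the pair (π(i), π(i+1)) is a uniformly random ordered pair of distinct values from {1, …, 191}; by symmetry P[π(i) > π(i+1)] = 1/2.
By linearity: E[X] = 190 · (1/2) = (191 − 1) · (1/2) = 95 ≈ 95.000000.

E[X] = 95 = 95.000000.


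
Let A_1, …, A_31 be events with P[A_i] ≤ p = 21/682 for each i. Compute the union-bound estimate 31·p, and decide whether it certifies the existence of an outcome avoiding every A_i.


Union bound: P[∪_{i=1}^{31} A_i] ≤ Σ_i P[A_i] ≤ 31·p = 31·(21/682) = 21/22.
Numerically: 21/22 ≈ 0.955.
Is 21/22 < 1? YES.
Since P[∪ A_i] ≤ 21/22 < 1, the complement has P[∩ A_i^c] ≥ 1 − 21/22 = 1/22 > 0, so some outcome avoids every A_i.

31·p = 21/22 ≈ 0.955; existence CERTIFIED by the union bound.


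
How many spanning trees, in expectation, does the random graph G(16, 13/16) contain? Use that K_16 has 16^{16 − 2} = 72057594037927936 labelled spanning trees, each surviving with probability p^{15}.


K_16 has 16^{16 − 2} = 72057594037927936 labelled spanning trees.
For each such spanning tree H, let X_H = 1 if all 15 edges of H are present in G. Then P[X_H = 1] = p^{15} = (13/16)^{15} = 51185893014090757/1152921504606846976.
By linearity of expectation: E[X] = Σ_H E[X_H] = 72057594037927936 · p^{15} = 72057594037927936 · 51185893014090757/1152921504606846976 = 51185893014090757/16.
Numerically: E[X] ≈ 3.1991e+15.

E[X] = 72057594037927936 · (13/16)^{15} = 51185893014090757/16 ≈ 3.1991e+15.


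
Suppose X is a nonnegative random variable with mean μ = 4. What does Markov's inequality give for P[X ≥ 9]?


μ = E[X] = 4, a = 9.
Markov: P[X ≥ 9] ≤ μ/a = (4)/9 = 4/9.
Numerically: ≈ 0.44444.
(Since a = 9 > μ = 4.00000, the bound 4/9 is < 1 and informative.)

P[X ≥ 9] ≤ 4/9 ≈ 0.44444.


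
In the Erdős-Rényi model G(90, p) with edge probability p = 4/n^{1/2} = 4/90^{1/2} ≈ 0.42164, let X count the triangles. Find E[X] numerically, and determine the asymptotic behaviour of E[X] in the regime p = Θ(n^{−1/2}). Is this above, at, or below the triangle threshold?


Number of potential triangles: C(90, 3) = 117480.
Each occurs with probability p³ ≈ (0.42164)³ ≈ 7.4957693e-02.
By linearity: E[X] = C(90, 3)·p³ ≈ 117480 · 7.4957693e-02 ≈ 8806.02974.
Since α = 1/2 < 1, p = c/n^{1/2} ≫ 1/n is above the triangle threshold p ~ 1/n. Asymptotically E[X] ~ (c³/6)·n^{3(1−α)} = (4³/6)·n^{1.5} → ∞; triangles are abundant w.h.p.

E[X] ≈ 8806.02974; in regime p = Θ(1/n^{1/2}) E[X] diverges (above the triangle threshold p ~ 1/n).


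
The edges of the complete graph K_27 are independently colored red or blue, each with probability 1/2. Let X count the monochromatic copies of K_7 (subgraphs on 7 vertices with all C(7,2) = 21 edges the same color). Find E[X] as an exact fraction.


Let X = Σ_S X_S over the C(27, 7) = 888030 subsets S of size 7, where X_S = 1 if the K_7 on S is monochromatic.
For a fixed S, the K_7 on S has C(7, 2) = 21 edges. P[all 21 edges red] = (1/2)^21, and likewise for blue, so P[monochromatic] = 2·(1/2)^21 = 2^{1 − 21} = 1/1048576.
Summing: E[X] = C(27, 7) · 2^{1 − 21} = 888030 · 1/1048576 = 444015/524288.
Numerically: E[X] ≈ 0.846891.

E[X] = C(27,7)·2^(1−C(7,2)) = 444015/524288 ≈ 0.846891.


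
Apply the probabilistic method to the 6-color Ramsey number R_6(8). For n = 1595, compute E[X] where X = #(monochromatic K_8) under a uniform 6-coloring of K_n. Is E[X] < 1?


E[X] = C(1595, 8) · 6^{1 − 28} = 1020772636343363633895 · 6^{−27} = 1020772636343363633895/1023490369077469249536.
As a reduced fraction: E[X] = 113419181815929292655/113721152119718805504 ≈ 0.997.
Is E[X] < 1? YES.
Since E[X] < 1, there exists a 6-coloring of K_{1595} with no monochromatic K_8; hence R_6(8) > 1595.

E[X] = 113419181815929292655/113721152119718805504 ≈ 0.997; E[X] < 1, so R_6(8) > 1595.


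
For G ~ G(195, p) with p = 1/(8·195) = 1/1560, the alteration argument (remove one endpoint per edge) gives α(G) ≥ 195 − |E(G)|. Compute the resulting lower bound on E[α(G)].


E[|E(G)|] = C(195, 2)·p = 18915 · (1/1560) = 97/8.
E[α(G)] ≥ n − E[|E(G)|] = 195 − 97/8 = 1463/8.
Numerically: ≈ 182.875.
(This is only a lower bound; the true E[α(G)] may be larger.)

E[α(G)] ≥ 1463/8 ≈ 182.875.


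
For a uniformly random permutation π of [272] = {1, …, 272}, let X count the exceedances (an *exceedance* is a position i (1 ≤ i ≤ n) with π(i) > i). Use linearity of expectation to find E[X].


Write X = Σ_{i=1}^{272} X_i, where X_i = 1_{π(i) > i}.
For each fixed i, π(i) is uniform over {1, …, 272} (marginal of a uniform permutation), so P[π(i) > i] = (n − i)/n. Summing: Σ_{i=1}^{272} (n − i)/n = (0 + 1 + … + 271)/272 = 272(272 − 1)/(2·272) = (272 − 1)/2.
Hence E[X] = Σ_{i=1}^{272} (272 − i)/272 = 271/2 ≈ 135.500.

E[X] = 271/2 = 135.500.


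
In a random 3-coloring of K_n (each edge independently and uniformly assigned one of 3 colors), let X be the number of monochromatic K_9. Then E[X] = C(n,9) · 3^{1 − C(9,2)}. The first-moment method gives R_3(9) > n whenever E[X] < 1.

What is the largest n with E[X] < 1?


We need C(n, 9) · 3^{1 − 36} < 1, i.e. C(n, 9) < 3^{36 − 1} = 50031545098999707.
Check values of n near the boundary:
  n = 299: C(299, 9) = 46610674441390059; 46610674441390059 < 50031545098999707? YES
  n = 300: C(300, 9) = 48052241692154700; 48052241692154700 < 50031545098999707? YES
  n = 301: C(301, 9) = 49533303936090975; 49533303936090975 < 50031545098999707? YES
  n = 302: C(302, 9) = 51054804739588650; 51054804739588650 < 50031545098999707? NO
  n = 303: C(303, 9) = 52617706925494425; 52617706925494425 < 50031545098999707? NO
  n = 304: C(304, 9) = 54222992899492560; 54222992899492560 < 50031545098999707? NO
The largest n with C(n, 9) < 50031545098999707 is n = 301 (where E[X] = 16511101312030325/16677181699666569 ≈ 0.990041). Hence R_3(9) > 301, i.e. R_3(9) ≥ 302.

Largest n = 301; hence R_3(9) > 301.


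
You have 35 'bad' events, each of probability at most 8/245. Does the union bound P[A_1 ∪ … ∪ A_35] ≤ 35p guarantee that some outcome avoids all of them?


Union bound: P[∪_{i=1}^{35} A_i] ≤ Σ_i P[A_i] ≤ 35·p = 35·(8/245) = 8/7.
Numerically: 8/7 ≈ 1.14286.
Is 8/7 < 1? NO.
Since the bound 8/7 is ≥ 1, the union bound is uninformative here; it does NOT by itself certify existence.

35·p = 8/7 ≈ 1.14286; existence NOT certified by the union bound.


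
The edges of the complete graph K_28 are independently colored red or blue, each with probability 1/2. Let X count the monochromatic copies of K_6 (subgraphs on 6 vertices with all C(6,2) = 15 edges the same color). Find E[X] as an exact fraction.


Let X = Σ_S X_S over the C(28, 6) = 376740 subsets S of size 6, where X_S = 1 if the K_6 on S is monochromatic.
For a fixed S, the K_6 on S has C(6, 2) = 15 edges. P[all 15 edges red] = (1/2)^15, and likewise for blue, so P[monochromatic] = 2·(1/2)^15 = 2^{1 − 15} = 1/16384.
By linearity of expectation: E[X] = C(28, 6) · 2^{1 − 15} = 376740 · 1/16384 = 94185/4096.
Numerically: E[X] ≈ 22.994385.

E[X] = C(28,6)·2^(1−C(6,2)) = 94185/4096 ≈ 22.994385.


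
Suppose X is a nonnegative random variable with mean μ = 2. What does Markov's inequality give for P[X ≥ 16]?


μ = E[X] = 2, a = 16.
Markov: P[X ≥ 16] ≤ μ/a = (2)/16 = 1/8.
Numerically: ≈ 0.125000.
(Since a = 16 > μ = 2.000000, the bound 1/8 is < 1 and informative.)

P[X ≥ 16] ≤ 1/8 ≈ 0.125000.


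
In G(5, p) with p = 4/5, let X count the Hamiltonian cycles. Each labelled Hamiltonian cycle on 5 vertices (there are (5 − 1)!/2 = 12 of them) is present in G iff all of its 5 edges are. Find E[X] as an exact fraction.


K_5 has (5 − 1)!/2 = 12 labelled Hamiltonian cycles.
For each such Hamiltonian cycle H, let X_H = 1 if all 5 edges of H are present in G. Then P[X_H = 1] = p^{5} = (4/5)^{5} = 1024/3125.
By linearity: E[X] = Σ_H E[X_H] = 12 · p^{5} = 12 · 1024/3125 = 12288/3125.
Numerically: E[X] ≈ 3.93.

E[X] = 12 · (4/5)^{5} = 12288/3125 ≈ 3.93.


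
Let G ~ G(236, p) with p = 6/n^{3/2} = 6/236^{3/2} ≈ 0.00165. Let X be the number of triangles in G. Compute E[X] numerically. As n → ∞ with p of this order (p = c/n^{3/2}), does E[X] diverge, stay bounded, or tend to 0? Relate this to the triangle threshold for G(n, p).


Number of potential triangles: C(236, 3) = 2162940.
Each occurs with probability p³ ≈ (0.00165)³ ≈ 4.53262e-09.
By linearity: E[X] = C(236, 3)·p³ ≈ 2162940 · 4.53262e-09 ≈ 0.010.
Since α = 3/2 > 1, p = c/n^{3/2} = o(1/n) is below the triangle threshold p ~ 1/n. Asymptotically E[X] ~ (c³/6)·n^{3(1−α)} = (6³/6)·n^{-1.5} → 0, so by Markov's inequality G has no triangles w.h.p.

E[X] ≈ 0.010; in regime p = Θ(1/n^{3/2}) E[X] tends to 0 (below the triangle threshold p ~ 1/n).


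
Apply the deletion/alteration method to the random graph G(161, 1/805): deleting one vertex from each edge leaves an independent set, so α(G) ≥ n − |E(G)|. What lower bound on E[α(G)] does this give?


E[|E(G)|] = C(161, 2)·p = 12880 · (1/805) = 16.
E[α(G)] ≥ n − E[|E(G)|] = 161 − 16 = 145.
Numerically: ≈ 145.000000.
(This is only a lower bound; the true E[α(G)] may be larger.)

E[α(G)] ≥ 145 ≈ 145.000000.


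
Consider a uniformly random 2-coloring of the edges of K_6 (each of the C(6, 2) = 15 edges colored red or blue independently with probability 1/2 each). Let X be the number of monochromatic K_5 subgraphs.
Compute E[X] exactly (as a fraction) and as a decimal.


Let X = Σ_S X_S over the C(6, 5) = 6 subsets S of size 5, where X_S = 1 if the K_5 on S is monochromatic.
For a fixed S, the K_5 on S has C(5, 2) = 10 edges. P[all 10 edges red] = (1/2)^10, and likewise for blue, so P[monochromatic] = 2·(1/2)^10 = 2^{1 − 10} = 1/512.
Summing: E[X] = C(6, 5) · 2^{1 − 10} = 6 · 1/512 = 3/256.
Numerically: E[X] ≈ 0.0117.

E[X] = C(6,5)·2^(1−C(5,2)) = 3/256 ≈ 0.0117.


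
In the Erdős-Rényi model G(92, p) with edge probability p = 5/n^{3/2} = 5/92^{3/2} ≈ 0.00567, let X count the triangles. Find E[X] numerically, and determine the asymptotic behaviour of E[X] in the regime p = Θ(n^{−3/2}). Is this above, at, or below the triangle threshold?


Number of potential triangles: C(92, 3) = 125580.
Each occurs with probability p³ ≈ (0.00567)³ ≈ 1.81913e-07.
By linearity: E[X] = C(92, 3)·p³ ≈ 125580 · 1.81913e-07 ≈ 0.023.
Since α = 3/2 > 1, p = c/n^{3/2} = o(1/n) is below the triangle threshold p ~ 1/n. Asymptotically E[X] ~ (c³/6)·n^{3(1−α)} = (5³/6)·n^{-1.5} → 0, so by Markov's inequality G has no triangles w.h.p.

E[X] ≈ 0.023; in regime p = Θ(1/n^{3/2}) E[X] tends to 0 (below the triangle threshold p ~ 1/n).


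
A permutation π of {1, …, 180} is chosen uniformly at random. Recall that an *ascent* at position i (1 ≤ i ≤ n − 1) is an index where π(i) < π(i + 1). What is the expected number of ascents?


Write X = Σ X_I over i = 1, …, 179, with X_I the indicator of one ascent.
There are 179 indicators.
For each fixed i, the pair (π(i), π(i+1)) is a uniformly random ordered pair of distinct values from {1, …, 180}; by symmetry P[π(i) < π(i+1)] = 1/2.
By linearity: E[X] = 179 · (1/2) = (180 − 1) · (1/2) = 179/2 ≈ 89.5000.

E[X] = 179/2 = 89.5000.


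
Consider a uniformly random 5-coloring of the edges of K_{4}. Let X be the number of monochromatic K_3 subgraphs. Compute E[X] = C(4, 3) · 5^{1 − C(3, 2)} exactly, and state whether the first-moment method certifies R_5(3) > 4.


E[X] = C(4, 3) · 5^{1 − 3} = 4 · 5^{−2} = 4/25.
As a reduced fraction: E[X] = 4/25 ≈ 0.160000.
Is E[X] < 1? YES.
Since E[X] < 1, there exists a 5-coloring of K_{4} with no monochromatic K_3; hence R_5(3) > 4.

E[X] = 4/25 ≈ 0.160000; E[X] < 1, so R_5(3) > 4.


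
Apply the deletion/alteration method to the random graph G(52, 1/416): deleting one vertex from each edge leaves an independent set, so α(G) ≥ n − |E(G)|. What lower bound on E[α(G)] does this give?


E[|E(G)|] = C(52, 2)·p = 1326 · (1/416) = 51/16.
E[α(G)] ≥ n − E[|E(G)|] = 52 − 51/16 = 781/16.
Numerically: ≈ 48.81250.
(This is only a lower bound; the true E[α(G)] may be larger.)

E[α(G)] ≥ 781/16 ≈ 48.81250.


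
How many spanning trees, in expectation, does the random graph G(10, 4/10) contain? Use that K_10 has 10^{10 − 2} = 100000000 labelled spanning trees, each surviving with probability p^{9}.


K_10 has 10^{10 − 2} = 100000000 labelled spanning trees.
For each such spanning tree H, let X_H = 1 if all 9 edges of H are present in G. Then P[X_H = 1] = p^{9} = (2/5)^{9} = 512/1953125.
Summing the indicators: E[X] = Σ_H E[X_H] = 100000000 · p^{9} = 100000000 · 512/1953125 = 131072/5.
Numerically: E[X] ≈ 2.62e+04.

E[X] = 100000000 · (2/5)^{9} = 131072/5 ≈ 2.62e+04.


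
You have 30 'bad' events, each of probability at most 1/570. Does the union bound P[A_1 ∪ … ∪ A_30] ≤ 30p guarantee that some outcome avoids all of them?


Union bound: P[∪_{i=1}^{30} A_i] ≤ Σ_i P[A_i] ≤ 30·p = 30·(1/570) = 1/19.
Numerically: 1/19 ≈ 0.052632.
Is 1/19 < 1? YES.
Since P[∪ A_i] ≤ 1/19 < 1, the complement has P[∩ A_i^c] ≥ 1 − 1/19 = 18/19 > 0, so some outcome avoids every A_i.

30·p = 1/19 ≈ 0.052632; existence CERTIFIED by the union bound.


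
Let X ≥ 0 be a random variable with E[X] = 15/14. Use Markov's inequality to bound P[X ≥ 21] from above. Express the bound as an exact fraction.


μ = E[X] = 15/14, a = 21.
Markov: P[X ≥ 21] ≤ μ/a = (15/14)/21 = 5/98.
Numerically: ≈ 0.0510.
(Since a = 21 > μ = 1.0714, the bound 5/98 is < 1 and informative.)

P[X ≥ 21] ≤ 5/98 ≈ 0.0510.


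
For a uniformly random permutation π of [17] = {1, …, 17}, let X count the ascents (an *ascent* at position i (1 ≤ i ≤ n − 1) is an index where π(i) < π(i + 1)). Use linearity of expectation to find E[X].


Write X = Σ X_I over i = 1, …, 16, with X_I the indicator of one ascent.
There are 16 indicators.
For each fixed i, the pair (π(i), π(i+1)) is a uniformly random ordered pair of distinct values from {1, …, 17}; by symmetry P[π(i) < π(i+1)] = 1/2.
By linearity: E[X] = 16 · (1/2) = (17 − 1) · (1/2) = 8 ≈ 8.000.

E[X] = 8 = 8.000.


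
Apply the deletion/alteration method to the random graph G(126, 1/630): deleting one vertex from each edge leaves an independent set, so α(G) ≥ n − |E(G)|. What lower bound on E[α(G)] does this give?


E[|E(G)|] = C(126, 2)·p = 7875 · (1/630) = 25/2.
E[α(G)] ≥ n − E[|E(G)|] = 126 − 25/2 = 227/2.
Numerically: ≈ 113.50000.
(This is only a lower bound; the true E[α(G)] may be larger.)

E[α(G)] ≥ 227/2 ≈ 113.50000.


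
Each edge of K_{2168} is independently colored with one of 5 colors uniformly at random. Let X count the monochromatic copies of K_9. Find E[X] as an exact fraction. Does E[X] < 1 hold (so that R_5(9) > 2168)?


E[X] = C(2168, 9) · 5^{1 − 36} = 2867804175977929537095120 · 5^{−35} = 2867804175977929537095120/2910383045673370361328125.
As a reduced fraction: E[X] = 573560835195585907419024/582076609134674072265625 ≈ 0.9853700.
Is E[X] < 1? YES.
Since E[X] < 1, there exists a 5-coloring of K_{2168} with no monochromatic K_9; hence R_5(9) > 2168.

E[X] = 573560835195585907419024/582076609134674072265625 ≈ 0.9853700; E[X] < 1, so R_5(9) > 2168.


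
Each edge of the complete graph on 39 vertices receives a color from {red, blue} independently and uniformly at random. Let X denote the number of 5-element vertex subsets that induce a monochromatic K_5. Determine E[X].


Let X = Σ_S X_S over the C(39, 5) = 575757 subsets S of size 5, where X_S = 1 if the K_5 on S is monochromatic.
For a fixed S, the K_5 on S has C(5, 2) = 10 edges. P[all 10 edges red] = (1/2)^10, and likewise for blue, so P[monochromatic] = 2·(1/2)^10 = 2^{1 − 10} = 1/512.
By linearity of expectation: E[X] = C(39, 5) · 2^{1 − 10} = 575757 · 1/512 = 575757/512.
Numerically: E[X] ≈ 1124.525391.

E[X] = C(39,5)·2^(1−C(5,2)) = 575757/512 ≈ 1124.525391.


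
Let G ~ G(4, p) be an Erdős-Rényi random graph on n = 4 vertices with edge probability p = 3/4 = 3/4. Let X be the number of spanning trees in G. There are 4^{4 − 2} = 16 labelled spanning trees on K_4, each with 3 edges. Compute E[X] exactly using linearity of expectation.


K_4 has 4^{4 − 2} = 16 labelled spanning trees.
For each such spanning tree H, let X_H = 1 if all 3 edges of H are present in G. Then P[X_H = 1] = p^{3} = (3/4)^{3} = 27/64.
Summing the indicators: E[X] = Σ_H E[X_H] = 16 · p^{3} = 16 · 27/64 = 27/4.
Numerically: E[X] ≈ 6.75.

E[X] = 16 · (3/4)^{3} = 27/4 ≈ 6.75.


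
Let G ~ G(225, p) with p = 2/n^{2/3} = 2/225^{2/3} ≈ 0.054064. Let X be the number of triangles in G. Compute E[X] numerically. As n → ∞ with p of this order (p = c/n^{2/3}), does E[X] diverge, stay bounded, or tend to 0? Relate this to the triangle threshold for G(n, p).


Number of potential triangles: C(225, 3) = 1873200.
Each occurs with probability p³ ≈ (0.054064)³ ≈ 1.5802469e-04.
By linearity: E[X] = C(225, 3)·p³ ≈ 1873200 · 1.5802469e-04 ≈ 296.01185.
Since α = 2/3 < 1, p = c/n^{2/3} ≫ 1/n is above the triangle threshold p ~ 1/n. Asymptotically E[X] ~ (c³/6)·n^{3(1−α)} = (2³/6)·n^{1} → ∞; triangles are abundant w.h.p.

E[X] ≈ 296.01185; in regime p = Θ(1/n^{2/3}) E[X] diverges (above the triangle threshold p ~ 1/n).


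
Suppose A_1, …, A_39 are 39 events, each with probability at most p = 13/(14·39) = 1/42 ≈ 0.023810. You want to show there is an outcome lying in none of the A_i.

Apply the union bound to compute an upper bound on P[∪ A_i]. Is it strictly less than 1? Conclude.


Union bound: P[∪_{i=1}^{39} A_i] ≤ Σ_i P[A_i] ≤ 39·p = 39·(1/42) = 13/14.
Numerically: 13/14 ≈ 0.928571.
Is 13/14 < 1? YES.
Since P[∪ A_i] ≤ 13/14 < 1, the complement has P[∩ A_i^c] ≥ 1 − 13/14 = 1/14 > 0, so some outcome avoids every A_i.

39·p = 13/14 ≈ 0.928571; existence CERTIFIED by the union bound.


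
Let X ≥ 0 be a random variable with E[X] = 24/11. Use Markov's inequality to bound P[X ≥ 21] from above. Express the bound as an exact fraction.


μ = E[X] = 24/11, a = 21.
Markov: P[X ≥ 21] ≤ μ/a = (24/11)/21 = 8/77.
Numerically: ≈ 0.1039.
(Since a = 21 > μ = 2.1818, the bound 8/77 is < 1 and informative.)

P[X ≥ 21] ≤ 8/77 ≈ 0.1039.


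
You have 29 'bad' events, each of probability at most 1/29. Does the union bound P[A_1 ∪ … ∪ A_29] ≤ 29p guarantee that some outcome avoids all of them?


Union bound: P[∪_{i=1}^{29} A_i] ≤ Σ_i P[A_i] ≤ 29·p = 29·(1/29) = 1.
Numerically: 1 ≈ 1.0000000.
Is 1 < 1? NO.
Since the bound 1 is ≥ 1, the union bound is uninformative here; it does NOT by itself certify existence.

29·p = 1 ≈ 1.0000000; existence NOT certified by the union bound.


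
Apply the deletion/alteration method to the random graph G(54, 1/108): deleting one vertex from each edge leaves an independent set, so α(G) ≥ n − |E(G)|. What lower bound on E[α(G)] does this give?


E[|E(G)|] = C(54, 2)·p = 1431 · (1/108) = 53/4.
E[α(G)] ≥ n − E[|E(G)|] = 54 − 53/4 = 163/4.
Numerically: ≈ 40.750.
(This is only a lower bound; the true E[α(G)] may be larger.)

E[α(G)] ≥ 163/4 ≈ 40.750.


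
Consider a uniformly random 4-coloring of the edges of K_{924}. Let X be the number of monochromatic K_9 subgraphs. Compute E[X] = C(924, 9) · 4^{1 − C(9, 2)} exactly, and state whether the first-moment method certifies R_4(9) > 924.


E[X] = C(924, 9) · 4^{1 − 36} = 1301104023557231577684 · 4^{−35} = 1301104023557231577684/1180591620717411303424.
As a reduced fraction: E[X] = 325276005889307894421/295147905179352825856 ≈ 1.1021.
Is E[X] < 1? NO.
Since E[X] ≥ 1, the first-moment bound is inconclusive at n = 924; it does NOT by itself certify R_4(9) > 924.

E[X] = 325276005889307894421/295147905179352825856 ≈ 1.1021; E[X] ≥ 1; first-moment method inconclusive here.


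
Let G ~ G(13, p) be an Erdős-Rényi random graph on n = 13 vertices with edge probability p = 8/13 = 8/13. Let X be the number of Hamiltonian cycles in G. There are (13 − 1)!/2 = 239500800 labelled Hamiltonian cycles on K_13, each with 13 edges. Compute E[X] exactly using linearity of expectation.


K_13 has (13 − 1)!/2 = 239500800 labelled Hamiltonian cycles.
For each such Hamiltonian cycle H, let X_H = 1 if all 13 edges of H are present in G. Then P[X_H = 1] = p^{13} = (8/13)^{13} = 549755813888/302875106592253.
By linearity of expectation: E[X] = Σ_H E[X_H] = 239500800 · p^{13} = 239500800 · 549755813888/302875106592253 = 131666957230827110400/302875106592253.
Numerically: E[X] ≈ 4.35e+05.

E[X] = 239500800 · (8/13)^{13} = 131666957230827110400/302875106592253 ≈ 4.35e+05.
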